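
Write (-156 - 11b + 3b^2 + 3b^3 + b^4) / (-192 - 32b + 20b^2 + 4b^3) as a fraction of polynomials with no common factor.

(13 + 2b + b^2)/(16 + 4b)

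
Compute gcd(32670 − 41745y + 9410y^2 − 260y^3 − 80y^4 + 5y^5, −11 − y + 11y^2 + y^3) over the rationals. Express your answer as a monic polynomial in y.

By polynomial division,
  5y^5 − 80y^4 − 260y^3 + 9410y^2 − 41745y + 32670 = (5y^2 − 135y + 1230)(y^3 + 11y^2 − y − 11) + (−4200y^2 − 42000y + 46200)
  y^3 + 11y^2 − y − 11 = (−(1/4200)y − 1/4200)(−4200y^2 − 42000y + 46200) + (0)
Last nonzero remainder: −4200y^2 − 42000y + 46200. Dividing through by −4200 gives the monic gcd y^2 + 10y − 11.

−11 + 10y + y^2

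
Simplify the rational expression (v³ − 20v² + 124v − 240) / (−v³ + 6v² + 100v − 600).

(−v + 4)/(v + 10)

Apply the Euclidean algorithm:
  v³ − 20v² + 124v − 240 = (−1)(−v³ + 6v² + 100v − 600) + (−14v² + 224v − 840)
  −v³ + 6v² + 100v − 600 = ((1/14)v + 5/7)(−14v² + 224v − 840) + (0)
Last nonzero remainder: −14v² + 224v − 840. Dividing through by −14 gives the monic gcd v² − 16v + 60.
Cancel v² − 16v + 60 from numerator and denominator to get the reduced form.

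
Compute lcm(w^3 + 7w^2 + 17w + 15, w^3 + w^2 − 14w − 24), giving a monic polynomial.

w^5 + 5w^4 − 5w^3 − 75w^2 − 166w − 120

By polynomial division,
  w^3 + 7w^2 + 17w + 15 = (w^3 + w^2 − 14w − 24) + (6w^2 + 31w + 39)
  w^3 + w^2 − 14w − 24 = ((1/6)w − 25/36)(6w^2 + 31w + 39) + ((37/36)w + 37/12)
  6w^2 + 31w + 39 = ((216/37)w + 468/37)((37/36)w + 37/12) + (0)
Last nonzero remainder: (37/36)w + 37/12. Dividing through by 37/36 gives the monic gcd w + 3.
Then lcm(f, g) = f·g / gcd(f, g); expanding and making the result monic gives the answer.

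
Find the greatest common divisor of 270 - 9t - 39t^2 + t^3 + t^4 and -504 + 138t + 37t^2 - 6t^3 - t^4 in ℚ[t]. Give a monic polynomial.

Repeated division with remainder:
  t^4 + t^3 - 39t^2 - 9t + 270 = (-1)(-t^4 - 6t^3 + 37t^2 + 138t - 504) + (-5t^3 - 2t^2 + 129t - 234)
  -t^4 - 6t^3 + 37t^2 + 138t - 504 = ((1/5)t + 28/25)(-5t^3 - 2t^2 + 129t - 234) + ((336/25)t^2 + (1008/25)t - 6048/25)
  -5t^3 - 2t^2 + 129t - 234 = (-(125/336)t + 325/336)((336/25)t^2 + (1008/25)t - 6048/25) + (0)
Last nonzero remainder: (336/25)t^2 + (1008/25)t - 6048/25. Dividing through by 336/25 gives the monic gcd t^2 + 3t - 18.

-18 + 3t + t^2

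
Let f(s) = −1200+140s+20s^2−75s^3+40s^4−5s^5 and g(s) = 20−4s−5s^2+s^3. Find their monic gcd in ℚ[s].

Apply the Euclidean algorithm:
  −5s^5+40s^4−75s^3+20s^2+140s−1200 = (−5s^2+15s−20)(s^3−5s^2−4s+20) + (80s^2−240s−800)
  s^3−5s^2−4s+20 = ((1/80)s−1/40)(80s^2−240s−800) + (0)
Last nonzero remainder: 80s^2−240s−800. Dividing through by 80 gives the monic gcd s^2−3s−10.

−10−3s+s^2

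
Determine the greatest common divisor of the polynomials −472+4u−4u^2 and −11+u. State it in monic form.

1

Apply the Euclidean algorithm:
  −4u^2+4u−472 = (−4u−40)(u−11) + (−912)
  u−11 = (−(1/912)u+11/912)(−912) + (0)
The last nonzero remainder is the constant −912, so the polynomials are coprime and gcd = 1.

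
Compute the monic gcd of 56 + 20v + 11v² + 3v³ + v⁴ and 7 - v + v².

Euclidean algorithm in ℚ[v]:
  v⁴ + 3v³ + 11v² + 20v + 56 = (v² + 4v + 8)(v² - v + 7) + (0)
The last nonzero remainder v² - v + 7 is already monic.

7 - v + v²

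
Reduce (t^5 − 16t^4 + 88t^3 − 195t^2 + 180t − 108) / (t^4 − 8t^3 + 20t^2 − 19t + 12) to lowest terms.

(t^2 − 12t + 36)/(t − 4)

Repeated division with remainder:
  t^5 − 16t^4 + 88t^3 − 195t^2 + 180t − 108 = (t − 8)(t^4 − 8t^3 + 20t^2 − 19t + 12) + (4t^3 − 16t^2 + 16t − 12)
  t^4 − 8t^3 + 20t^2 − 19t + 12 = ((1/4)t − 1)(4t^3 − 16t^2 + 16t − 12) + (0)
Last nonzero remainder: 4t^3 − 16t^2 + 16t − 12. Dividing through by 4 gives the monic gcd t^3 − 4t^2 + 4t − 3.
Cancel t^3 − 4t^2 + 4t − 3 from numerator and denominator to get the reduced form.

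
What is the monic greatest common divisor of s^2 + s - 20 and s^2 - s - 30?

s + 5

Euclidean algorithm in ℚ[s]:
  s^2 + s - 20 = (s^2 - s - 30) + (2s + 10)
  s^2 - s - 30 = ((1/2)s - 3)(2s + 10) + (0)
Last nonzero remainder: 2s + 10. Dividing through by 2 gives the monic gcd s + 5.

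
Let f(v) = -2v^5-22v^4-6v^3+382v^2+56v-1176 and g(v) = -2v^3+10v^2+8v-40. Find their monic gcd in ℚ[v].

v^2-4

Repeated division with remainder:
  -2v^5-22v^4-6v^3+382v^2+56v-1176 = (v^2+16v+87)(-2v^3+10v^2+8v-40) + (-576v^2+2304)
  -2v^3+10v^2+8v-40 = ((1/288)v-5/288)(-576v^2+2304) + (0)
Last nonzero remainder: -576v^2+2304. Dividing through by -576 gives the monic gcd v^2-4.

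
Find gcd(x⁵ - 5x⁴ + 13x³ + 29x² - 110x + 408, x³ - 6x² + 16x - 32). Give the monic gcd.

Euclidean algorithm in ℚ[x]:
  x⁵ - 5x⁴ + 13x³ + 29x² - 110x + 408 = (x² + x + 3)(x³ - 6x² + 16x - 32) + (63x² - 126x + 504)
  x³ - 6x² + 16x - 32 = ((1/63)x - 4/63)(63x² - 126x + 504) + (0)
Last nonzero remainder: 63x² - 126x + 504. Dividing through by 63 gives the monic gcd x² - 2x + 8.

x² - 2x + 8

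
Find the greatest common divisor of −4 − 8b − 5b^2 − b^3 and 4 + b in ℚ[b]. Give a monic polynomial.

1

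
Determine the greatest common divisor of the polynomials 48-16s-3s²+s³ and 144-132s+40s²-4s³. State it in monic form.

12-7s+s²

Euclidean algorithm in ℚ[s]:
  s³-3s²-16s+48 = (-1/4)(-4s³+40s²-132s+144) + (7s²-49s+84)
  -4s³+40s²-132s+144 = (-(4/7)s+12/7)(7s²-49s+84) + (0)
Last nonzero remainder: 7s²-49s+84. Dividing through by 7 gives the monic gcd s²-7s+12.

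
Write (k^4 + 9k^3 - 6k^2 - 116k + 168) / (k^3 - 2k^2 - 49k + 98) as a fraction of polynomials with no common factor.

By polynomial division,
  k^4 + 9k^3 - 6k^2 - 116k + 168 = (k + 11)(k^3 - 2k^2 - 49k + 98) + (65k^2 + 325k - 910)
  k^3 - 2k^2 - 49k + 98 = ((1/65)k - 7/65)(65k^2 + 325k - 910) + (0)
Last nonzero remainder: 65k^2 + 325k - 910. Dividing through by 65 gives the monic gcd k^2 + 5k - 14.
Cancel k^2 + 5k - 14 from numerator and denominator to get the reduced form.

(k^2 + 4k - 12)/(k - 7)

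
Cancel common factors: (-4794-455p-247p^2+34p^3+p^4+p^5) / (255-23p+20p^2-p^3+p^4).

Euclidean algorithm in ℚ[p]:
  p^5+p^4+34p^3-247p^2-455p-4794 = (p+2)(p^4-p^3+20p^2-23p+255) + (16p^3-264p^2-664p-5304)
  p^4-p^3+20p^2-23p+255 = ((1/16)p+31/32)(16p^3-264p^2-664p-5304) + ((1269/4)p^2+(3807/4)p+21573/4)
  16p^3-264p^2-664p-5304 = ((64/1269)p-416/423)((1269/4)p^2+(3807/4)p+21573/4) + (0)
Last nonzero remainder: (1269/4)p^2+(3807/4)p+21573/4. Dividing through by 1269/4 gives the monic gcd p^2+3p+17.
Cancel p^2+3p+17 from numerator and denominator to get the reduced form.

(-282+23p-2p^2+p^3)/(15-4p+p^2)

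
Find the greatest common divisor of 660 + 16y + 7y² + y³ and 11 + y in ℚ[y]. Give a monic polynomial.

Repeated division with remainder:
  y³ + 7y² + 16y + 660 = (y² − 4y + 60)(y + 11) + (0)
The last nonzero remainder y + 11 is already monic.

11 + y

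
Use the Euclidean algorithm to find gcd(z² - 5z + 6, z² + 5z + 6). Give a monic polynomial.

1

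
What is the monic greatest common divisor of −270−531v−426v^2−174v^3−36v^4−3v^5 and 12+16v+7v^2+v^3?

Euclidean algorithm in ℚ[v]:
  −3v^5−36v^4−174v^3−426v^2−531v−270 = (−3v^2−15v−21)(v^3+7v^2+16v+12) + (−3v^2−15v−18)
  v^3+7v^2+16v+12 = (−(1/3)v−2/3)(−3v^2−15v−18) + (0)
Last nonzero remainder: −3v^2−15v−18. Dividing through by −3 gives the monic gcd v^2+5v+6.

6+5v+v^2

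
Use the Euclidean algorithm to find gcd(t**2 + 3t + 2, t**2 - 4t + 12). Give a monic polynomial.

1

By polynomial division,
  t**2 + 3t + 2 = (t**2 - 4t + 12) + (7t - 10)
  t**2 - 4t + 12 = ((1/7)t - 18/49)(7t - 10) + (408/49)
  7t - 10 = ((343/408)t - 245/204)(408/49) + (0)
The last nonzero remainder is the constant 408/49, so the polynomials are coprime and gcd = 1.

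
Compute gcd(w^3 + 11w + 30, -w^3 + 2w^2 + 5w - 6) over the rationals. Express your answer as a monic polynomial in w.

w + 2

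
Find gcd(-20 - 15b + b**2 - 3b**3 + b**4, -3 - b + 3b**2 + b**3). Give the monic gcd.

1 + b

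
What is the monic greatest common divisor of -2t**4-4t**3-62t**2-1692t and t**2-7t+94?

Apply the Euclidean algorithm:
  -2t**4-4t**3-62t**2-1692t = (-2t**2-18t)(t**2-7t+94) + (0)
The last nonzero remainder t**2-7t+94 is already monic.

t**2-7t+94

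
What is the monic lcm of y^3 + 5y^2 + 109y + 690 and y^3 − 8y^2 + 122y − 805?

Repeated division with remainder:
  y^3 + 5y^2 + 109y + 690 = (y^3 − 8y^2 + 122y − 805) + (13y^2 − 13y + 1495)
  y^3 − 8y^2 + 122y − 805 = ((1/13)y − 7/13)(13y^2 − 13y + 1495) + (0)
Last nonzero remainder: 13y^2 − 13y + 1495. Dividing through by 13 gives the monic gcd y^2 − y + 115.
Then lcm(f, g) = f·g / gcd(f, g); expanding and making the result monic gives the answer.

y^4 − 2y^3 + 74y^2 − 73y − 4830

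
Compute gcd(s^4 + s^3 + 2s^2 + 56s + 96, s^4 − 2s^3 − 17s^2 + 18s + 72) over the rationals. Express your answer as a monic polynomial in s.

s^2 + 5s + 6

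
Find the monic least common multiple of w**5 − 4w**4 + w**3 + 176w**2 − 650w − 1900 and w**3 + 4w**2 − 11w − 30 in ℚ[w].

w**6 − 7w**5 + 13w**4 + 173w**3 − 1178w**2 + 50w + 5700

Euclidean algorithm in ℚ[w]:
  w**5 − 4w**4 + w**3 + 176w**2 − 650w − 1900 = (w**2 − 8w + 44)(w**3 + 4w**2 − 11w − 30) + (−58w**2 − 406w − 580)
  w**3 + 4w**2 − 11w − 30 = (−(1/58)w + 3/58)(−58w**2 − 406w − 580) + (0)
Last nonzero remainder: −58w**2 − 406w − 580. Dividing through by −58 gives the monic gcd w**2 + 7w + 10.
Then lcm(f, g) = f·g / gcd(f, g); expanding and making the result monic gives the answer.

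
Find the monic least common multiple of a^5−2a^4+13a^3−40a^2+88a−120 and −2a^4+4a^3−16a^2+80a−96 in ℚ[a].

a^6−4a^5+17a^4−66a^3+168a^2−296a+240

Apply the Euclidean algorithm:
  a^5−2a^4+13a^3−40a^2+88a−120 = (−(1/2)a)(−2a^4+4a^3−16a^2+80a−96) + (5a^3+40a−120)
  −2a^4+4a^3−16a^2+80a−96 = (−(2/5)a+4/5)(5a^3+40a−120) + (0)
Last nonzero remainder: 5a^3+40a−120. Dividing through by 5 gives the monic gcd a^3+8a−24.
Then lcm(f, g) = f·g / gcd(f, g); expanding and making the result monic gives the answer.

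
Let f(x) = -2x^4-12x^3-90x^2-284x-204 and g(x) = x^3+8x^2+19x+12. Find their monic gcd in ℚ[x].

x^2+4x+3

By polynomial division,
  -2x^4-12x^3-90x^2-284x-204 = (-2x+4)(x^3+8x^2+19x+12) + (-84x^2-336x-252)
  x^3+8x^2+19x+12 = (-(1/84)x-1/21)(-84x^2-336x-252) + (0)
Last nonzero remainder: -84x^2-336x-252. Dividing through by -84 gives the monic gcd x^2+4x+3.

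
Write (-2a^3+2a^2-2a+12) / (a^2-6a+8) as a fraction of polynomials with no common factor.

(-2a^2-2a-6)/(a-4)

Euclidean algorithm in ℚ[a]:
  -2a^3+2a^2-2a+12 = (-2a-10)(a^2-6a+8) + (-46a+92)
  a^2-6a+8 = (-(1/46)a+2/23)(-46a+92) + (0)
Last nonzero remainder: -46a+92. Dividing through by -46 gives the monic gcd a-2.
Cancel a-2 from numerator and denominator to get the reduced form.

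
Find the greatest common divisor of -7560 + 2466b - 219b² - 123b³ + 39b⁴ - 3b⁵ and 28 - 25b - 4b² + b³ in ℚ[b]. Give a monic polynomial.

Repeated division with remainder:
  -3b⁵ + 39b⁴ - 123b³ - 219b² + 2466b - 7560 = (-3b² + 27b - 90)(b³ - 4b² - 25b + 28) + (180b² - 540b - 5040)
  b³ - 4b² - 25b + 28 = ((1/180)b - 1/180)(180b² - 540b - 5040) + (0)
Last nonzero remainder: 180b² - 540b - 5040. Dividing through by 180 gives the monic gcd b² - 3b - 28.

-28 - 3b + b²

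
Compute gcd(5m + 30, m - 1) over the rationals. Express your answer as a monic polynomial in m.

1

Repeated division with remainder:
  5m + 30 = (5)(m - 1) + (35)
  m - 1 = ((1/35)m - 1/35)(35) + (0)
The last nonzero remainder is the constant 35, so the polynomials are coprime and gcd = 1.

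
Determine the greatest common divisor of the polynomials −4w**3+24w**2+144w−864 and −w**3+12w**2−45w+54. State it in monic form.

w−6

Repeated division with remainder:
  −4w**3+24w**2+144w−864 = (4)(−w**3+12w**2−45w+54) + (−24w**2+324w−1080)
  −w**3+12w**2−45w+54 = ((1/24)w+1/16)(−24w**2+324w−1080) + (−(81/4)w+243/2)
  −24w**2+324w−1080 = ((32/27)w−80/9)(−(81/4)w+243/2) + (0)
Last nonzero remainder: −(81/4)w+243/2. Dividing through by −81/4 gives the monic gcd w−6.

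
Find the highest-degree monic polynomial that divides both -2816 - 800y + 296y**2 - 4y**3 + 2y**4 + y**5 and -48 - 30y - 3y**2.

16 + 10y + y**2

Euclidean algorithm in ℚ[y]:
  y**5 + 2y**4 - 4y**3 + 296y**2 - 800y - 2816 = (-(1/3)y**3 + (8/3)y**2 - 20y + 176/3)(-3y**2 - 30y - 48) + (0)
Last nonzero remainder: -3y**2 - 30y - 48. Dividing through by -3 gives the monic gcd y**2 + 10y + 16.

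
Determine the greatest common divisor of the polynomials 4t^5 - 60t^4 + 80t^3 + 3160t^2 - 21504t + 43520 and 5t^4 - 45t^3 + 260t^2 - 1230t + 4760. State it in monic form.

t^2 - 10t + 34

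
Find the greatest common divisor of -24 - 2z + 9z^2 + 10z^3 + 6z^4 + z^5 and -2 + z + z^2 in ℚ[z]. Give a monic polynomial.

-2 + z + z^2

Euclidean algorithm in ℚ[z]:
  z^5 + 6z^4 + 10z^3 + 9z^2 - 2z - 24 = (z^3 + 5z^2 + 7z + 12)(z^2 + z - 2) + (0)
The last nonzero remainder z^2 + z - 2 is already monic.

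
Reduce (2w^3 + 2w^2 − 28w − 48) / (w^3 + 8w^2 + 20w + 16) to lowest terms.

Euclidean algorithm in ℚ[w]:
  2w^3 + 2w^2 − 28w − 48 = (2)(w^3 + 8w^2 + 20w + 16) + (−14w^2 − 68w − 80)
  w^3 + 8w^2 + 20w + 16 = (−(1/14)w − 11/49)(−14w^2 − 68w − 80) + (−(48/49)w − 96/49)
  −14w^2 − 68w − 80 = ((343/24)w + 245/6)(−(48/49)w − 96/49) + (0)
Last nonzero remainder: −(48/49)w − 96/49. Dividing through by −48/49 gives the monic gcd w + 2.
Cancel w + 2 from numerator and denominator to get the reduced form.

(2w^2 − 2w − 24)/(w^2 + 6w + 8)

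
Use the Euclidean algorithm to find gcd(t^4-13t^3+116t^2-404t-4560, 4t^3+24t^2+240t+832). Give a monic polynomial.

t+4

Euclidean algorithm in ℚ[t]:
  t^4-13t^3+116t^2-404t-4560 = ((1/4)t-19/4)(4t^3+24t^2+240t+832) + (170t^2+528t-608)
  4t^3+24t^2+240t+832 = ((2/85)t+492/7225)(170t^2+528t-608) + ((1577584/7225)t+6310336/7225)
  170t^2+528t-608 = ((614125/788792)t-137275/197198)((1577584/7225)t+6310336/7225) + (0)
Last nonzero remainder: (1577584/7225)t+6310336/7225. Dividing through by 1577584/7225 gives the monic gcd t+4.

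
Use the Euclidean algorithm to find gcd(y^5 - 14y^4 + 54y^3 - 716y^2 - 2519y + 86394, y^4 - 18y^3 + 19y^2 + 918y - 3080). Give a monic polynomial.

y^2 - 4y - 77

Repeated division with remainder:
  y^5 - 14y^4 + 54y^3 - 716y^2 - 2519y + 86394 = (y + 4)(y^4 - 18y^3 + 19y^2 + 918y - 3080) + (107y^3 - 1710y^2 - 3111y + 98714)
  y^4 - 18y^3 + 19y^2 + 918y - 3080 = ((1/107)y - 216/11449)(107y^3 - 1710y^2 - 3111y + 98714) + ((181048/11449)y^2 - (724192/11449)y - 13940696/11449)
  107y^3 - 1710y^2 - 3111y + 98714 = ((1225043/181048)y - 7338809/90524)((181048/11449)y^2 - (724192/11449)y - 13940696/11449) + (0)
Last nonzero remainder: (181048/11449)y^2 - (724192/11449)y - 13940696/11449. Dividing through by 181048/11449 gives the monic gcd y^2 - 4y - 77.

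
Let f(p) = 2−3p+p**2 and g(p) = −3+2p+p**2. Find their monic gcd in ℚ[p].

−1+p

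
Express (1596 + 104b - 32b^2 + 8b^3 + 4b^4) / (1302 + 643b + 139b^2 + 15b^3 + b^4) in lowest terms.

Euclidean algorithm in ℚ[b]:
  4b^4 + 8b^3 - 32b^2 + 104b + 1596 = (4)(b^4 + 15b^3 + 139b^2 + 643b + 1302) + (-52b^3 - 588b^2 - 2468b - 3612)
  b^4 + 15b^3 + 139b^2 + 643b + 1302 = (-(1/52)b - 12/169)(-52b^3 - 588b^2 - 2468b - 3612) + ((8414/169)b^2 + (67312/169)b + 176694/169)
  -52b^3 - 588b^2 - 2468b - 3612 = (-(4394/4207)b - 14534/4207)((8414/169)b^2 + (67312/169)b + 176694/169) + (0)
Last nonzero remainder: (8414/169)b^2 + (67312/169)b + 176694/169. Dividing through by 8414/169 gives the monic gcd b^2 + 8b + 21.
Cancel b^2 + 8b + 21 from numerator and denominator to get the reduced form.

(76 - 24b + 4b^2)/(62 + 7b + b^2)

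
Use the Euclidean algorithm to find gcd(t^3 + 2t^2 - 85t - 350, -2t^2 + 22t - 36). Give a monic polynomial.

1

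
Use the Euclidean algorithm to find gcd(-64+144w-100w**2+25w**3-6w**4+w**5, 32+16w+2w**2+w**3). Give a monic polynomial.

16+w**2

Euclidean algorithm in ℚ[w]:
  w**5-6w**4+25w**3-100w**2+144w-64 = (w**2-8w+25)(w**3+2w**2+16w+32) + (-54w**2-864)
  w**3+2w**2+16w+32 = (-(1/54)w-1/27)(-54w**2-864) + (0)
Last nonzero remainder: -54w**2-864. Dividing through by -54 gives the monic gcd w**2+16.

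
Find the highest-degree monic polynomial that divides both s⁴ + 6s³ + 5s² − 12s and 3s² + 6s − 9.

Apply the Euclidean algorithm:
  s⁴ + 6s³ + 5s² − 12s = ((1/3)s² + (4/3)s)(3s² + 6s − 9) + (0)
Last nonzero remainder: 3s² + 6s − 9. Dividing through by 3 gives the monic gcd s² + 2s − 3.

s² + 2s − 3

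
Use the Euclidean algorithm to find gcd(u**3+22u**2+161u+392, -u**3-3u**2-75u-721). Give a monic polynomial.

Repeated division with remainder:
  u**3+22u**2+161u+392 = (-1)(-u**3-3u**2-75u-721) + (19u**2+86u-329)
  -u**3-3u**2-75u-721 = (-(1/19)u+29/361)(19u**2+86u-329) + (-(35820/361)u-250740/361)
  19u**2+86u-329 = (-(6859/35820)u+16967/35820)(-(35820/361)u-250740/361) + (0)
Last nonzero remainder: -(35820/361)u-250740/361. Dividing through by -35820/361 gives the monic gcd u+7.

u+7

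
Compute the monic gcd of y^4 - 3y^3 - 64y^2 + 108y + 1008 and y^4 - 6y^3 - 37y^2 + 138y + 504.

y^3 - 9y^2 - 10y + 168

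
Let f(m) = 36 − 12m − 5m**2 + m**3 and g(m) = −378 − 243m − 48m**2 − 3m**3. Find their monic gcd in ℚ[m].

Repeated division with remainder:
  m**3 − 5m**2 − 12m + 36 = (−1/3)(−3m**3 − 48m**2 − 243m − 378) + (−21m**2 − 93m − 90)
  −3m**3 − 48m**2 − 243m − 378 = ((1/7)m + 81/49)(−21m**2 − 93m − 90) + (−(3744/49)m − 11232/49)
  −21m**2 − 93m − 90 = ((343/1248)m + 245/624)(−(3744/49)m − 11232/49) + (0)
Last nonzero remainder: −(3744/49)m − 11232/49. Dividing through by −3744/49 gives the monic gcd m + 3.

3 + m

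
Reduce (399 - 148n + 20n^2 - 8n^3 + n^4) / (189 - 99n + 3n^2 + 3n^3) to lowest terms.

Repeated division with remainder:
  n^4 - 8n^3 + 20n^2 - 148n + 399 = ((1/3)n - 3)(3n^3 + 3n^2 - 99n + 189) + (62n^2 - 508n + 966)
  3n^3 + 3n^2 - 99n + 189 = ((3/62)n + 855/1922)(62n^2 - 508n + 966) + ((77112/961)n - 231336/961)
  62n^2 - 508n + 966 = ((29791/38556)n - 22103/5508)((77112/961)n - 231336/961) + (0)
Last nonzero remainder: (77112/961)n - 231336/961. Dividing through by 77112/961 gives the monic gcd n - 3.
Cancel n - 3 from numerator and denominator to get the reduced form.

(-133 + 5n - 5n^2 + n^3)/(-63 + 12n + 3n^2)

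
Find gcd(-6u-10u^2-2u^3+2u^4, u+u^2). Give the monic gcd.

By polynomial division,
  2u^4-2u^3-10u^2-6u = (2u^2-4u-6)(u^2+u) + (0)
The last nonzero remainder u^2+u is already monic.

u+u^2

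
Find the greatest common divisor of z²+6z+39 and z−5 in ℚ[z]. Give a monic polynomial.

Repeated division with remainder:
  z²+6z+39 = (z+11)(z−5) + (94)
  z−5 = ((1/94)z−5/94)(94) + (0)
The last nonzero remainder is the constant 94, so the polynomials are coprime and gcd = 1.

1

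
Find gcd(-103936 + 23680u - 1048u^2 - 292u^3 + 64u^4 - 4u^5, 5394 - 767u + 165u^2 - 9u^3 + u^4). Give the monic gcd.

58 - 7u + u^2

Repeated division with remainder:
  -4u^5 + 64u^4 - 292u^3 - 1048u^2 + 23680u - 103936 = (-4u + 28)(u^4 - 9u^3 + 165u^2 - 767u + 5394) + (620u^3 - 8736u^2 + 66732u - 254968)
  u^4 - 9u^3 + 165u^2 - 767u + 5394 = ((1/620)u + 789/96100)(620u^3 - 8736u^2 + 66732u - 254968) + ((3101436/24025)u^2 - (21710052/24025)u + 179883288/24025)
  620u^3 - 8736u^2 + 66732u - 254968 = ((3723875/775359)u - 26403475/775359)((3101436/24025)u^2 - (21710052/24025)u + 179883288/24025) + (0)
Last nonzero remainder: (3101436/24025)u^2 - (21710052/24025)u + 179883288/24025. Dividing through by 3101436/24025 gives the monic gcd u^2 - 7u + 58.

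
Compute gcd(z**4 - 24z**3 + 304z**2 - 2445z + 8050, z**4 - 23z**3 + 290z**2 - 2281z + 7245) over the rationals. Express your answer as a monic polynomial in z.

Repeated division with remainder:
  z**4 - 24z**3 + 304z**2 - 2445z + 8050 = (z**4 - 23z**3 + 290z**2 - 2281z + 7245) + (-z**3 + 14z**2 - 164z + 805)
  z**4 - 23z**3 + 290z**2 - 2281z + 7245 = (-z + 9)(-z**3 + 14z**2 - 164z + 805) + (0)
Last nonzero remainder: -z**3 + 14z**2 - 164z + 805. Dividing through by -1 gives the monic gcd z**3 - 14z**2 + 164z - 805.

z**3 - 14z**2 + 164z - 805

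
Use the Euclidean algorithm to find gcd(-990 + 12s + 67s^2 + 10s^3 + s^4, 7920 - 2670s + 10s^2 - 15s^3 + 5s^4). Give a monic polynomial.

-198 + 42s + 5s^2 + s^3

Repeated division with remainder:
  s^4 + 10s^3 + 67s^2 + 12s - 990 = (1/5)(5s^4 - 15s^3 + 10s^2 - 2670s + 7920) + (13s^3 + 65s^2 + 546s - 2574)
  5s^4 - 15s^3 + 10s^2 - 2670s + 7920 = ((5/13)s - 40/13)(13s^3 + 65s^2 + 546s - 2574) + (0)
Last nonzero remainder: 13s^3 + 65s^2 + 546s - 2574. Dividing through by 13 gives the monic gcd s^3 + 5s^2 + 42s - 198.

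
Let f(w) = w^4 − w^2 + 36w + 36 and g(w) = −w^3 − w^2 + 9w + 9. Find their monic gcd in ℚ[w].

Apply the Euclidean algorithm:
  w^4 − w^2 + 36w + 36 = (−w + 1)(−w^3 − w^2 + 9w + 9) + (9w^2 + 36w + 27)
  −w^3 − w^2 + 9w + 9 = (−(1/9)w + 1/3)(9w^2 + 36w + 27) + (0)
Last nonzero remainder: 9w^2 + 36w + 27. Dividing through by 9 gives the monic gcd w^2 + 4w + 3.

w^2 + 4w + 3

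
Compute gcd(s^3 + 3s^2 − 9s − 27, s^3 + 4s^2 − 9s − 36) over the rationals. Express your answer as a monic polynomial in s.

Euclidean algorithm in ℚ[s]:
  s^3 + 3s^2 − 9s − 27 = (s^3 + 4s^2 − 9s − 36) + (−s^2 + 9)
  s^3 + 4s^2 − 9s − 36 = (−s − 4)(−s^2 + 9) + (0)
Last nonzero remainder: −s^2 + 9. Dividing through by −1 gives the monic gcd s^2 − 9.

s^2 − 9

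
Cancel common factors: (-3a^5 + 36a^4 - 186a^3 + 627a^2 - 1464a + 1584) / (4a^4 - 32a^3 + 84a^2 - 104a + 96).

(-3a^3 + 15a^2 - 45a + 132)/(4a^2 - 4a + 8)

By polynomial division,
  -3a^5 + 36a^4 - 186a^3 + 627a^2 - 1464a + 1584 = (-(3/4)a + 3)(4a^4 - 32a^3 + 84a^2 - 104a + 96) + (-27a^3 + 297a^2 - 1080a + 1296)
  4a^4 - 32a^3 + 84a^2 - 104a + 96 = (-(4/27)a - 4/9)(-27a^3 + 297a^2 - 1080a + 1296) + (56a^2 - 392a + 672)
  -27a^3 + 297a^2 - 1080a + 1296 = (-(27/56)a + 27/14)(56a^2 - 392a + 672) + (0)
Last nonzero remainder: 56a^2 - 392a + 672. Dividing through by 56 gives the monic gcd a^2 - 7a + 12.
Cancel a^2 - 7a + 12 from numerator and denominator to get the reduced form.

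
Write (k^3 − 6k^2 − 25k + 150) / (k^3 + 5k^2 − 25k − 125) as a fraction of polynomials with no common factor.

(k − 6)/(k + 5)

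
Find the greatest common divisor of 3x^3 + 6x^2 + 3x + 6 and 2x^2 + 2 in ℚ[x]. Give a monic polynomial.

x^2 + 1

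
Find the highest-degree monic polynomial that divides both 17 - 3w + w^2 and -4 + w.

1

By polynomial division,
  w^2 - 3w + 17 = (w + 1)(w - 4) + (21)
  w - 4 = ((1/21)w - 4/21)(21) + (0)
The last nonzero remainder is the constant 21, so the polynomials are coprime and gcd = 1.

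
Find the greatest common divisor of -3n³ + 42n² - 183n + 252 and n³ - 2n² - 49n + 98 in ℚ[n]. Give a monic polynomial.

n - 7

Euclidean algorithm in ℚ[n]:
  -3n³ + 42n² - 183n + 252 = (-3)(n³ - 2n² - 49n + 98) + (36n² - 330n + 546)
  n³ - 2n² - 49n + 98 = ((1/36)n + 43/216)(36n² - 330n + 546) + ((55/36)n - 385/36)
  36n² - 330n + 546 = ((1296/55)n - 2808/55)((55/36)n - 385/36) + (0)
Last nonzero remainder: (55/36)n - 385/36. Dividing through by 55/36 gives the monic gcd n - 7.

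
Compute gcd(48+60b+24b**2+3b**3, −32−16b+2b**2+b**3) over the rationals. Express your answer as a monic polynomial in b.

8+6b+b**2

Euclidean algorithm in ℚ[b]:
  3b**3+24b**2+60b+48 = (3)(b**3+2b**2−16b−32) + (18b**2+108b+144)
  b**3+2b**2−16b−32 = ((1/18)b−2/9)(18b**2+108b+144) + (0)
Last nonzero remainder: 18b**2+108b+144. Dividing through by 18 gives the monic gcd b**2+6b+8.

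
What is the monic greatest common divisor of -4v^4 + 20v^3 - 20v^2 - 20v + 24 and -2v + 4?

v - 2

Apply the Euclidean algorithm:
  -4v^4 + 20v^3 - 20v^2 - 20v + 24 = (2v^3 - 6v^2 - 2v + 6)(-2v + 4) + (0)
Last nonzero remainder: -2v + 4. Dividing through by -2 gives the monic gcd v - 2.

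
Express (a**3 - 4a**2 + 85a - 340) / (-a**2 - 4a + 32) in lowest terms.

Euclidean algorithm in ℚ[a]:
  a**3 - 4a**2 + 85a - 340 = (-a + 8)(-a**2 - 4a + 32) + (149a - 596)
  -a**2 - 4a + 32 = (-(1/149)a - 8/149)(149a - 596) + (0)
Last nonzero remainder: 149a - 596. Dividing through by 149 gives the monic gcd a - 4.
Cancel a - 4 from numerator and denominator to get the reduced form.

(-a**2 - 85)/(a + 8)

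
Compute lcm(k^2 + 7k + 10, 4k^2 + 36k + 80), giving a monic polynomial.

k^3 + 11k^2 + 38k + 40

Apply the Euclidean algorithm:
  k^2 + 7k + 10 = (1/4)(4k^2 + 36k + 80) + (-2k - 10)
  4k^2 + 36k + 80 = (-2k - 8)(-2k - 10) + (0)
Last nonzero remainder: -2k - 10. Dividing through by -2 gives the monic gcd k + 5.
Then lcm(f, g) = f·g / gcd(f, g); expanding and making the result monic gives the answer.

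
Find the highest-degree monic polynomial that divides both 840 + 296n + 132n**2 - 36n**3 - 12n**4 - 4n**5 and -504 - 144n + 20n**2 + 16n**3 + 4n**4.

Repeated division with remainder:
  -4n**5 - 12n**4 - 36n**3 + 132n**2 + 296n + 840 = (-n + 1)(4n**4 + 16n**3 + 20n**2 - 144n - 504) + (-32n**3 - 32n**2 - 64n + 1344)
  4n**4 + 16n**3 + 20n**2 - 144n - 504 = (-(1/8)n - 3/8)(-32n**3 - 32n**2 - 64n + 1344) + (0)
Last nonzero remainder: -32n**3 - 32n**2 - 64n + 1344. Dividing through by -32 gives the monic gcd n**3 + n**2 + 2n - 42.

-42 + 2n + n**2 + n**3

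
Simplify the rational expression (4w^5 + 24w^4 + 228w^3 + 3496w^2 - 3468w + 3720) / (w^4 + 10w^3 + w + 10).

(4w^2 - 12w + 372)/(w + 1)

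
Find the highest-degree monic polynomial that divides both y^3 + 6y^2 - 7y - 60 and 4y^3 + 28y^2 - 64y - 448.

Euclidean algorithm in ℚ[y]:
  y^3 + 6y^2 - 7y - 60 = (1/4)(4y^3 + 28y^2 - 64y - 448) + (-y^2 + 9y + 52)
  4y^3 + 28y^2 - 64y - 448 = (-4y - 64)(-y^2 + 9y + 52) + (720y + 2880)
  -y^2 + 9y + 52 = (-(1/720)y + 13/720)(720y + 2880) + (0)
Last nonzero remainder: 720y + 2880. Dividing through by 720 gives the monic gcd y + 4.

y + 4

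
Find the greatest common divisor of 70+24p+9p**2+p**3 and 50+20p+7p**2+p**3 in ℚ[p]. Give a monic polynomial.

Apply the Euclidean algorithm:
  p**3+9p**2+24p+70 = (p**3+7p**2+20p+50) + (2p**2+4p+20)
  p**3+7p**2+20p+50 = ((1/2)p+5/2)(2p**2+4p+20) + (0)
Last nonzero remainder: 2p**2+4p+20. Dividing through by 2 gives the monic gcd p**2+2p+10.

10+2p+p**2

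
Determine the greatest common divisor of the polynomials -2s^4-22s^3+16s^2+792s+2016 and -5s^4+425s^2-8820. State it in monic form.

Euclidean algorithm in ℚ[s]:
  -2s^4-22s^3+16s^2+792s+2016 = (2/5)(-5s^4+425s^2-8820) + (-22s^3-154s^2+792s+5544)
  -5s^4+425s^2-8820 = ((5/22)s-35/22)(-22s^3-154s^2+792s+5544) + (0)
Last nonzero remainder: -22s^3-154s^2+792s+5544. Dividing through by -22 gives the monic gcd s^3+7s^2-36s-252.

s^3+7s^2-36s-252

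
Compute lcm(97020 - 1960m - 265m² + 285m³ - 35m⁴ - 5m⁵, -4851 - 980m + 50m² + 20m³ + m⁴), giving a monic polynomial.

Apply the Euclidean algorithm:
  -5m⁵ - 35m⁴ + 285m³ - 265m² - 1960m + 97020 = (-5m + 65)(m⁴ + 20m³ + 50m² - 980m - 4851) + (-765m³ - 8415m² + 37485m + 412335)
  m⁴ + 20m³ + 50m² - 980m - 4851 = (-(1/765)m - 1/85)(-765m³ - 8415m² + 37485m + 412335) + (0)
Last nonzero remainder: -765m³ - 8415m² + 37485m + 412335. Dividing through by -765 gives the monic gcd m³ + 11m² - 49m - 539.
Then lcm(f, g) = f·g / gcd(f, g); expanding and making the result monic gives the answer.

-174636 - 15876m + 869m² - 460m³ + 6m⁴ + 16m⁵ + m⁶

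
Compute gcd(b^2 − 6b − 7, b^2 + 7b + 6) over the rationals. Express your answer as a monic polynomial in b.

By polynomial division,
  b^2 − 6b − 7 = (b^2 + 7b + 6) + (−13b − 13)
  b^2 + 7b + 6 = (−(1/13)b − 6/13)(−13b − 13) + (0)
Last nonzero remainder: −13b − 13. Dividing through by −13 gives the monic gcd b + 1.

b + 1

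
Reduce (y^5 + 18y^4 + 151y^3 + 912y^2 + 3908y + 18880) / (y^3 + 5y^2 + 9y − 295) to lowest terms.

By polynomial division,
  y^5 + 18y^4 + 151y^3 + 912y^2 + 3908y + 18880 = (y^2 + 13y + 77)(y^3 + 5y^2 + 9y − 295) + (705y^2 + 7050y + 41595)
  y^3 + 5y^2 + 9y − 295 = ((1/705)y − 1/141)(705y^2 + 7050y + 41595) + (0)
Last nonzero remainder: 705y^2 + 7050y + 41595. Dividing through by 705 gives the monic gcd y^2 + 10y + 59.
Cancel y^2 + 10y + 59 from numerator and denominator to get the reduced form.

(y^3 + 8y^2 + 12y + 320)/(y − 5)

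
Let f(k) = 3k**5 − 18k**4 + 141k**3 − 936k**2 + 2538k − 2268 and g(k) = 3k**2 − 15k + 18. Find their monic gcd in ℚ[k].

k**2 − 5k + 6

Apply the Euclidean algorithm:
  3k**5 − 18k**4 + 141k**3 − 936k**2 + 2538k − 2268 = (k**3 − k**2 + 36k − 126)(3k**2 − 15k + 18) + (0)
Last nonzero remainder: 3k**2 − 15k + 18. Dividing through by 3 gives the monic gcd k**2 − 5k + 6.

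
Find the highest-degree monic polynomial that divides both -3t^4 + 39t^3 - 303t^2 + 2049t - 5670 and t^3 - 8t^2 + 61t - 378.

Apply the Euclidean algorithm:
  -3t^4 + 39t^3 - 303t^2 + 2049t - 5670 = (-3t + 15)(t^3 - 8t^2 + 61t - 378) + (0)
The last nonzero remainder t^3 - 8t^2 + 61t - 378 is already monic.

t^3 - 8t^2 + 61t - 378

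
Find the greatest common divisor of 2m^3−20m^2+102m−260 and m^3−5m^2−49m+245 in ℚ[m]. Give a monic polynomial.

m−5

Apply the Euclidean algorithm:
  2m^3−20m^2+102m−260 = (2)(m^3−5m^2−49m+245) + (−10m^2+200m−750)
  m^3−5m^2−49m+245 = (−(1/10)m−3/2)(−10m^2+200m−750) + (176m−880)
  −10m^2+200m−750 = (−(5/88)m+75/88)(176m−880) + (0)
Last nonzero remainder: 176m−880. Dividing through by 176 gives the monic gcd m−5.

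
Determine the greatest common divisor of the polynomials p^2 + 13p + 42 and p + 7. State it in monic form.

p + 7

Repeated division with remainder:
  p^2 + 13p + 42 = (p + 6)(p + 7) + (0)
The last nonzero remainder p + 7 is already monic.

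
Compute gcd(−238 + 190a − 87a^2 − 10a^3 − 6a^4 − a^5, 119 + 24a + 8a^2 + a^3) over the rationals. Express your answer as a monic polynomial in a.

119 + 24a + 8a^2 + a^3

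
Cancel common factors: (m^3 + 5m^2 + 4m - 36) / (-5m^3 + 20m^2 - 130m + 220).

(-m^2 - 7m - 18)/(5m^2 - 10m + 110)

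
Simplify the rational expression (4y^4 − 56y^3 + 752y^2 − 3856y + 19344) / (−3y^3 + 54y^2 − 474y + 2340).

By polynomial division,
  4y^4 − 56y^3 + 752y^2 − 3856y + 19344 = (−(4/3)y − 16/3)(−3y^3 + 54y^2 − 474y + 2340) + (408y^2 − 3264y + 31824)
  −3y^3 + 54y^2 − 474y + 2340 = (−(1/136)y + 5/68)(408y^2 − 3264y + 31824) + (0)
Last nonzero remainder: 408y^2 − 3264y + 31824. Dividing through by 408 gives the monic gcd y^2 − 8y + 78.
Cancel y^2 − 8y + 78 from numerator and denominator to get the reduced form.

(−4y^2 + 24y − 248)/(3y − 30)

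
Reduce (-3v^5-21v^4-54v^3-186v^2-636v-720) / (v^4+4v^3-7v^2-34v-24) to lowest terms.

By polynomial division,
  -3v^5-21v^4-54v^3-186v^2-636v-720 = (-3v-9)(v^4+4v^3-7v^2-34v-24) + (-39v^3-351v^2-1014v-936)
  v^4+4v^3-7v^2-34v-24 = (-(1/39)v+5/39)(-39v^3-351v^2-1014v-936) + (12v^2+72v+96)
  -39v^3-351v^2-1014v-936 = (-(13/4)v-39/4)(12v^2+72v+96) + (0)
Last nonzero remainder: 12v^2+72v+96. Dividing through by 12 gives the monic gcd v^2+6v+8.
Cancel v^2+6v+8 from numerator and denominator to get the reduced form.

(-3v^3-3v^2-12v-90)/(v^2-2v-3)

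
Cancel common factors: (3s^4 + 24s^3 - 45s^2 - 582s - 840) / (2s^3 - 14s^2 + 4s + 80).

(3s^2 + 33s + 84)/(2s - 8)

By polynomial division,
  3s^4 + 24s^3 - 45s^2 - 582s - 840 = ((3/2)s + 45/2)(2s^3 - 14s^2 + 4s + 80) + (264s^2 - 792s - 2640)
  2s^3 - 14s^2 + 4s + 80 = ((1/132)s - 1/33)(264s^2 - 792s - 2640) + (0)
Last nonzero remainder: 264s^2 - 792s - 2640. Dividing through by 264 gives the monic gcd s^2 - 3s - 10.
Cancel s^2 - 3s - 10 from numerator and denominator to get the reduced form.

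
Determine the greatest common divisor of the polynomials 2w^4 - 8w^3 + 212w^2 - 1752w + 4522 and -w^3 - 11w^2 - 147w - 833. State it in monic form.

w^2 + 4w + 119

By polynomial division,
  2w^4 - 8w^3 + 212w^2 - 1752w + 4522 = (-2w + 30)(-w^3 - 11w^2 - 147w - 833) + (248w^2 + 992w + 29512)
  -w^3 - 11w^2 - 147w - 833 = (-(1/248)w - 7/248)(248w^2 + 992w + 29512) + (0)
Last nonzero remainder: 248w^2 + 992w + 29512. Dividing through by 248 gives the monic gcd w^2 + 4w + 119.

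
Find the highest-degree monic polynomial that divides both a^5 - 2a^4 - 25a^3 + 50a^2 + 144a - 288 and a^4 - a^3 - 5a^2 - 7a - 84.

a^2 - a - 12

By polynomial division,
  a^5 - 2a^4 - 25a^3 + 50a^2 + 144a - 288 = (a - 1)(a^4 - a^3 - 5a^2 - 7a - 84) + (-21a^3 + 52a^2 + 221a - 372)
  a^4 - a^3 - 5a^2 - 7a - 84 = (-(1/21)a - 31/441)(-21a^3 + 52a^2 + 221a - 372) + ((4048/441)a^2 - (4048/441)a - 16192/147)
  -21a^3 + 52a^2 + 221a - 372 = (-(9261/4048)a + 13671/4048)((4048/441)a^2 - (4048/441)a - 16192/147) + (0)
Last nonzero remainder: (4048/441)a^2 - (4048/441)a - 16192/147. Dividing through by 4048/441 gives the monic gcd a^2 - a - 12.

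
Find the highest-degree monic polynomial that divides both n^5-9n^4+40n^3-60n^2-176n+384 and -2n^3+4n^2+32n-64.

n^2-6n+8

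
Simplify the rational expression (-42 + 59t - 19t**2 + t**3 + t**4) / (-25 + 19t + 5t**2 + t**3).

(42 - 17t + 2t**2 + t**3)/(25 + 6t + t**2)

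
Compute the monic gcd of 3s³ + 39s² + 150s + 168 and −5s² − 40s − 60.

Euclidean algorithm in ℚ[s]:
  3s³ + 39s² + 150s + 168 = (−(3/5)s − 3)(−5s² − 40s − 60) + (−6s − 12)
  −5s² − 40s − 60 = ((5/6)s + 5)(−6s − 12) + (0)
Last nonzero remainder: −6s − 12. Dividing through by −6 gives the monic gcd s + 2.

s + 2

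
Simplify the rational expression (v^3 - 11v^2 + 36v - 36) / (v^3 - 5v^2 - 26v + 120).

(v^2 - 5v + 6)/(v^2 + v - 20)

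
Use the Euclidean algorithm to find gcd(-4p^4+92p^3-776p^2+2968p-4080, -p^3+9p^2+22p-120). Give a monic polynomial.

Apply the Euclidean algorithm:
  -4p^4+92p^3-776p^2+2968p-4080 = (4p-56)(-p^3+9p^2+22p-120) + (-360p^2+4680p-10800)
  -p^3+9p^2+22p-120 = ((1/360)p+1/90)(-360p^2+4680p-10800) + (0)
Last nonzero remainder: -360p^2+4680p-10800. Dividing through by -360 gives the monic gcd p^2-13p+30.

p^2-13p+30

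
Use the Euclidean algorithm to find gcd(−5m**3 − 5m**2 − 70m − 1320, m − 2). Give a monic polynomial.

1

By polynomial division,
  −5m**3 − 5m**2 − 70m − 1320 = (−5m**2 − 15m − 100)(m − 2) + (−1520)
  m − 2 = (−(1/1520)m + 1/760)(−1520) + (0)
The last nonzero remainder is the constant −1520, so the polynomials are coprime and gcd = 1.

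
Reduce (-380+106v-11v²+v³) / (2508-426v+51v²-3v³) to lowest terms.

(5-v)/(-33+3v)

Repeated division with remainder:
  v³-11v²+106v-380 = (-1/3)(-3v³+51v²-426v+2508) + (6v²-36v+456)
  -3v³+51v²-426v+2508 = (-(1/2)v+11/2)(6v²-36v+456) + (0)
Last nonzero remainder: 6v²-36v+456. Dividing through by 6 gives the monic gcd v²-6v+76.
Cancel v²-6v+76 from numerator and denominator to get the reduced form.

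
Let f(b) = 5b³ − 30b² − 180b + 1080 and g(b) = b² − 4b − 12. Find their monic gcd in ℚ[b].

Apply the Euclidean algorithm:
  5b³ − 30b² − 180b + 1080 = (5b − 10)(b² − 4b − 12) + (−160b + 960)
  b² − 4b − 12 = (−(1/160)b − 1/80)(−160b + 960) + (0)
Last nonzero remainder: −160b + 960. Dividing through by −160 gives the monic gcd b − 6.

b − 6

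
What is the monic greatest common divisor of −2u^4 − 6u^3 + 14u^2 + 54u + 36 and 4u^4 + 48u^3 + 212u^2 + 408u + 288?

By polynomial division,
  −2u^4 − 6u^3 + 14u^2 + 54u + 36 = (−1/2)(4u^4 + 48u^3 + 212u^2 + 408u + 288) + (18u^3 + 120u^2 + 258u + 180)
  4u^4 + 48u^3 + 212u^2 + 408u + 288 = ((2/9)u + 32/27)(18u^3 + 120u^2 + 258u + 180) + ((112/9)u^2 + (560/9)u + 224/3)
  18u^3 + 120u^2 + 258u + 180 = ((81/56)u + 135/56)((112/9)u^2 + (560/9)u + 224/3) + (0)
Last nonzero remainder: (112/9)u^2 + (560/9)u + 224/3. Dividing through by 112/9 gives the monic gcd u^2 + 5u + 6.

u^2 + 5u + 6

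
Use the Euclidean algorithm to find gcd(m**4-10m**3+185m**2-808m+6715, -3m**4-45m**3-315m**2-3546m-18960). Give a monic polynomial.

m**2-3m+79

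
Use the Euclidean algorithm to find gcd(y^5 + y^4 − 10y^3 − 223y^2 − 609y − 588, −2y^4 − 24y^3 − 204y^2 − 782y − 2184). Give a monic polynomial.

Euclidean algorithm in ℚ[y]:
  y^5 + y^4 − 10y^3 − 223y^2 − 609y − 588 = (−(1/2)y + 11/2)(−2y^4 − 24y^3 − 204y^2 − 782y − 2184) + (20y^3 + 508y^2 + 2600y + 11424)
  −2y^4 − 24y^3 − 204y^2 − 782y − 2184 = (−(1/10)y + 67/50)(20y^3 + 508y^2 + 2600y + 11424) + (−(15618/25)y^2 − (15618/5)y − 437304/25)
  20y^3 + 508y^2 + 2600y + 11424 = (−(250/7809)y − 1700/2603)(−(15618/25)y^2 − (15618/5)y − 437304/25) + (0)
Last nonzero remainder: −(15618/25)y^2 − (15618/5)y − 437304/25. Dividing through by −15618/25 gives the monic gcd y^2 + 5y + 28.

y^2 + 5y + 28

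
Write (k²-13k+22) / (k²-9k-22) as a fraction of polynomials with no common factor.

(k-2)/(k+2)

Euclidean algorithm in ℚ[k]:
  k²-13k+22 = (k²-9k-22) + (-4k+44)
  k²-9k-22 = (-(1/4)k-1/2)(-4k+44) + (0)
Last nonzero remainder: -4k+44. Dividing through by -4 gives the monic gcd k-11.
Cancel k-11 from numerator and denominator to get the reduced form.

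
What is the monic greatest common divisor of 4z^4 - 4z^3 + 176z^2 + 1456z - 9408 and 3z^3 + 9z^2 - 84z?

z^2 + 3z - 28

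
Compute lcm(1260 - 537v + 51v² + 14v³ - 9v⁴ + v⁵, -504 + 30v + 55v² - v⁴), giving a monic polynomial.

7560 - 1962v - 231v² + 135v³ - 40v⁴ - 3v⁵ + v⁶

Repeated division with remainder:
  v⁵ - 9v⁴ + 14v³ + 51v² - 537v + 1260 = (-v + 9)(-v⁴ + 55v² + 30v - 504) + (69v³ - 414v² - 1311v + 5796)
  -v⁴ + 55v² + 30v - 504 = (-(1/69)v - 2/23)(69v³ - 414v² - 1311v + 5796) + (0)
Last nonzero remainder: 69v³ - 414v² - 1311v + 5796. Dividing through by 69 gives the monic gcd v³ - 6v² - 19v + 84.
Then lcm(f, g) = f·g / gcd(f, g); expanding and making the result monic gives the answer.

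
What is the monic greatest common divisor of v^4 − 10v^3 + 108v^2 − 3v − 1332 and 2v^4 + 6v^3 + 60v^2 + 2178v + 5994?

Apply the Euclidean algorithm:
  v^4 − 10v^3 + 108v^2 − 3v − 1332 = (1/2)(2v^4 + 6v^3 + 60v^2 + 2178v + 5994) + (−13v^3 + 78v^2 − 1092v − 4329)
  2v^4 + 6v^3 + 60v^2 + 2178v + 5994 = (−(2/13)v − 18/13)(−13v^3 + 78v^2 − 1092v − 4329) + (0)
Last nonzero remainder: −13v^3 + 78v^2 − 1092v − 4329. Dividing through by −13 gives the monic gcd v^3 − 6v^2 + 84v + 333.

v^3 − 6v^2 + 84v + 333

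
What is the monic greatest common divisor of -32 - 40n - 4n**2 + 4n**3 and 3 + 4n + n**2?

Repeated division with remainder:
  4n**3 - 4n**2 - 40n - 32 = (4n - 20)(n**2 + 4n + 3) + (28n + 28)
  n**2 + 4n + 3 = ((1/28)n + 3/28)(28n + 28) + (0)
Last nonzero remainder: 28n + 28. Dividing through by 28 gives the monic gcd n + 1.

1 + n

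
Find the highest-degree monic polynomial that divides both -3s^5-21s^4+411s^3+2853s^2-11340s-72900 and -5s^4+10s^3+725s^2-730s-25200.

Repeated division with remainder:
  -3s^5-21s^4+411s^3+2853s^2-11340s-72900 = ((3/5)s+27/5)(-5s^4+10s^3+725s^2-730s-25200) + (-78s^3-624s^2+7722s+63180)
  -5s^4+10s^3+725s^2-730s-25200 = ((5/78)s-25/39)(-78s^3-624s^2+7722s+63180) + (-170s^2+170s+15300)
  -78s^3-624s^2+7722s+63180 = ((39/85)s+351/85)(-170s^2+170s+15300) + (0)
Last nonzero remainder: -170s^2+170s+15300. Dividing through by -170 gives the monic gcd s^2-s-90.

s^2-s-90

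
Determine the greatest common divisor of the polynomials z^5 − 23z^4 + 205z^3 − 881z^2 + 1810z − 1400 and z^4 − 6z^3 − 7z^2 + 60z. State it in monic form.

By polynomial division,
  z^5 − 23z^4 + 205z^3 − 881z^2 + 1810z − 1400 = (z − 17)(z^4 − 6z^3 − 7z^2 + 60z) + (110z^3 − 1060z^2 + 2830z − 1400)
  z^4 − 6z^3 − 7z^2 + 60z = ((1/110)z + 4/121)(110z^3 − 1060z^2 + 2830z − 1400) + ((280/121)z^2 − (2520/121)z + 5600/121)
  110z^3 − 1060z^2 + 2830z − 1400 = ((1331/28)z − 121/4)((280/121)z^2 − (2520/121)z + 5600/121) + (0)
Last nonzero remainder: (280/121)z^2 − (2520/121)z + 5600/121. Dividing through by 280/121 gives the monic gcd z^2 − 9z + 20.

z^2 − 9z + 20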